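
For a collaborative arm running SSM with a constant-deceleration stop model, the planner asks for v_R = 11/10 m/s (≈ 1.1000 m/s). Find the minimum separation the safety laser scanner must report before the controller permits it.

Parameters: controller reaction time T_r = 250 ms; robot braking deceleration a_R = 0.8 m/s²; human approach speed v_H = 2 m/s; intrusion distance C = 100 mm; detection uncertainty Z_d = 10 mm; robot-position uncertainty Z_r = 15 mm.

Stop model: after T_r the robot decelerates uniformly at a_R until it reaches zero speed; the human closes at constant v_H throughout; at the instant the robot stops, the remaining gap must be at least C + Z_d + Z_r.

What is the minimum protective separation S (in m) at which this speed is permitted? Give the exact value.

S_min = 141/32 m = 4.4062 m

stop time T_s = (11/10)/(4/5) = 1.3750 s
reaction-phase robot travel = 1.1000·0.2500 = 0.2750 m
robot covers 1.1000·1.3750 − ½·0.8000·1.3750² = 0.7562 m while stopping
human over T_r+T_s: 2.0000·(0.2500+1.3750) = 3.2500 m
C+Z_d+Z_r = 0.1000+0.0100+0.0150 = 0.1250 m
S_min ≈ 0.2750+0.7562+3.2500+0.1250  ⇒  S_min = 141/32 m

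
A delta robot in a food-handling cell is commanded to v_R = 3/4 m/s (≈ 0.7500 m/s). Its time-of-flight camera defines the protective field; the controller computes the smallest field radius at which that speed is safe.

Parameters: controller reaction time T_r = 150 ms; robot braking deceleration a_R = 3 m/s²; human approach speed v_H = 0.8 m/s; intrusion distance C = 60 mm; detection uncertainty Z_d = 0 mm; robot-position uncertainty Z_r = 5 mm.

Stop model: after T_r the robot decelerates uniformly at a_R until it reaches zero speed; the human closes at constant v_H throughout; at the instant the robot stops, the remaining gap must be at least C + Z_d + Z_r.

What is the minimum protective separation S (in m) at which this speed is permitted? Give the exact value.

stop time T_s = (3/4)/3 = 0.2500 s
robot covers v_R·T_r = 0.7500·0.1500 = 0.1125 m before braking
braking distance = 0.7500²/(2·3.0000) = 0.0938 m
person approaches 0.8000·(0.1500+0.2500) = 0.3200 m
C+Z_d+Z_r = 0.0600+0.0000+0.0050 = 0.0650 m
S_min ≈ 0.1125+0.0938+0.3200+0.0650  ⇒  S_min = 473/800 m

S_min = 473/800 m = 0.5913 m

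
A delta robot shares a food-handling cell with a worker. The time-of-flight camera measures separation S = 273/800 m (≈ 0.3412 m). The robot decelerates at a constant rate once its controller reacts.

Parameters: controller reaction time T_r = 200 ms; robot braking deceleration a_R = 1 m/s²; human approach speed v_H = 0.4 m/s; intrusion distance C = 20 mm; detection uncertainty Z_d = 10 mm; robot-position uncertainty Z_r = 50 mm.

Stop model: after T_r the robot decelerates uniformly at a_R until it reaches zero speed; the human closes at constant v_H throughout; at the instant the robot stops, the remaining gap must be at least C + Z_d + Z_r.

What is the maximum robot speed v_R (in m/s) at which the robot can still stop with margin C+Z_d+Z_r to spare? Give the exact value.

v_R_max = 1/4 m/s = 0.2500 m/s

collect terms ⇒ (1/2)·v_R² + (3/5)·v_R + (-29/160) = 0
  disc = (3/5)² − 4·(1/2)·(-29/160) = 289/400 ; √disc = 17/20
  v_R = (−(3/5) + 17/20) / (2·(1/2)) = 1/4 m/s
check:
T_s = v_R/a_R = (1/4)/1 = 0.2500 s
reaction-phase robot travel = 0.2500·0.2000 = 0.0500 m
robot covers 0.2500·0.2500 − ½·1.0000·0.2500² = 0.0312 m while stopping
human over T_r+T_s: 0.4000·(0.2000+0.2500) = 0.1800 m
residual clearance needed = 0.0200+0.0100+0.0500 = 0.0800 m
sum ≈ 0.0500+0.0312+0.1800+0.0800 ≈ 0.3412 m = S ✓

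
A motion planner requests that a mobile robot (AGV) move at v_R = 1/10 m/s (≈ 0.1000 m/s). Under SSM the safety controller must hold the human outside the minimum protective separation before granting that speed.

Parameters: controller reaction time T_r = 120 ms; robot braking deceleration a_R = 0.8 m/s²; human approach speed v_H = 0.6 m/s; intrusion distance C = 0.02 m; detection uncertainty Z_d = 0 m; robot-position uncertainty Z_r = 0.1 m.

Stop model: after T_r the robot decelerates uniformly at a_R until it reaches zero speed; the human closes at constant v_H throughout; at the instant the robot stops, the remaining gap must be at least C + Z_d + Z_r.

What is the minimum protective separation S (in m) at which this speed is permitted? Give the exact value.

S_min = 1141/4000 m = 0.2853 m

braking lasts T_s = (1/10)/(4/5) = 0.1250 s
reaction-phase robot travel = 0.1000·0.1200 = 0.0120 m
braking distance = 0.1000²/(2·0.8000) = 0.0063 m
human closes 0.6000·0.2450 = 0.1470 m
C+Z_d+Z_r = 0.0200+0.0000+0.1000 = 0.1200 m
S_min ≈ 0.0120+0.0063+0.1470+0.1200  ⇒  S_min = 1141/4000 m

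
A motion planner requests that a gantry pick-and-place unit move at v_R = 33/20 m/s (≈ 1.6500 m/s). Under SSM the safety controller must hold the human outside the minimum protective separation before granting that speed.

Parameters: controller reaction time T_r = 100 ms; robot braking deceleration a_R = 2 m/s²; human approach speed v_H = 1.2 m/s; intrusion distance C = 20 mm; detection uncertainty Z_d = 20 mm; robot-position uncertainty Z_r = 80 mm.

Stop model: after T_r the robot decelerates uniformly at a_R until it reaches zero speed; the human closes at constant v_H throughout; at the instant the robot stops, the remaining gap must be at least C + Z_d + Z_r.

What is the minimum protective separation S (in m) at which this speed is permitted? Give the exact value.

S_min = 3321/1600 m = 2.0756 m

T_s = v_R/a_R = (33/20)/2 = 0.8250 s
robot in T_r: 1.6500·0.1000 = 0.1650 m
robot under decel: 1.6500²/(2·2.0000) = 0.6806 m
human closes 1.2000·0.9250 = 1.1100 m
margins: 0.0200+0.0200+0.0800 = 0.1200 m
S_min ≈ 0.1650+0.6806+1.1100+0.1200  ⇒  S_min = 3321/1600 m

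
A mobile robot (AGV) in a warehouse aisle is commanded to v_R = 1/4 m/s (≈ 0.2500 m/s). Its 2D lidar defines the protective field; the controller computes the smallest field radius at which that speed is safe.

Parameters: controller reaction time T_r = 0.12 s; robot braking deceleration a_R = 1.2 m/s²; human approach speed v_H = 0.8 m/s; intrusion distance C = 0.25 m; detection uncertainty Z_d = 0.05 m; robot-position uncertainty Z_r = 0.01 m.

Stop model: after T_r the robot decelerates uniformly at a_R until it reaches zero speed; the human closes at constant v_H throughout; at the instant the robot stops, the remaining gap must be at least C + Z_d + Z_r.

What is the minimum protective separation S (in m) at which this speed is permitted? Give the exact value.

S_min = 15089/24000 m = 0.6287 m

braking lasts T_s = (1/4)/(6/5) = 0.2083 s
robot in T_r: 0.2500·0.1200 = 0.0300 m
braking distance = 0.2500²/(2·1.2000) = 0.0260 m
human closes 0.8000·0.3283 = 0.2627 m
residual clearance needed = 0.2500+0.0500+0.0100 = 0.3100 m
S_min ≈ 0.0300+0.0260+0.2627+0.3100  ⇒  S_min = 15089/24000 m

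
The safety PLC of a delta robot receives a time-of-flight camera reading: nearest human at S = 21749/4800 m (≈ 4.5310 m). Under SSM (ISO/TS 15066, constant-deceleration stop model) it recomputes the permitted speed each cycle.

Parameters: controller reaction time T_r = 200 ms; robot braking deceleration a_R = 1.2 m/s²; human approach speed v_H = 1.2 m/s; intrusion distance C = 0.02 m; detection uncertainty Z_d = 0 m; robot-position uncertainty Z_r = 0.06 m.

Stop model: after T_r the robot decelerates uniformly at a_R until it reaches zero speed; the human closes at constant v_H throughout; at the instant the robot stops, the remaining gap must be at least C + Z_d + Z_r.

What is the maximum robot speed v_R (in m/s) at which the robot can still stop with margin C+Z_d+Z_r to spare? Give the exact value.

v_R_max = 41/20 m/s = 2.0500 m/s

quadratic (5/12)·v² + (6/5)·v + (-20213/4800) = 0
  disc = (6/5)² − 4·(5/12)·(-20213/4800) = 121801/14400 ; √disc = 349/120
  v_R = (−(6/5) + 349/120) / (2·(5/12)) = 41/20 m/s
check:
braking lasts T_s = (41/20)/(6/5) = 1.7083 s
robot in T_r: 2.0500·0.2000 = 0.4100 m
robot covers 2.0500·1.7083 − ½·1.2000·1.7083² = 1.7510 m while stopping
human closes 1.2000·1.9083 = 2.2900 m
margins: 0.0200+0.0000+0.0600 = 0.0800 m
sum ≈ 0.4100+1.7510+2.2900+0.0800 ≈ 4.5310 m = S ✓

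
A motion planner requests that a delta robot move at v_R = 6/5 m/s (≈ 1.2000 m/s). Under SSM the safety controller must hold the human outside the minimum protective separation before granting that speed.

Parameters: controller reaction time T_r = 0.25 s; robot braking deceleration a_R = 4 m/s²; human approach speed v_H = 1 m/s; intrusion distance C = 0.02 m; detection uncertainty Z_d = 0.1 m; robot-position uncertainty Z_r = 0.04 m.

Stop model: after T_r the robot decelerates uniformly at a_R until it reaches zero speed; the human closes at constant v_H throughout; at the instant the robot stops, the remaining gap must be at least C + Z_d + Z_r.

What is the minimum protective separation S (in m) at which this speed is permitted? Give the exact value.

S_min = 119/100 m = 1.1900 m

stop time T_s = (6/5)/4 = 0.3000 s
robot covers v_R·T_r = 1.2000·0.2500 = 0.3000 m before braking
robot under decel: 1.2000²/(2·4.0000) = 0.1800 m
human closes 1.0000·0.5500 = 0.5500 m
residual clearance needed = 0.0200+0.1000+0.0400 = 0.1600 m
S_min ≈ 0.3000+0.1800+0.5500+0.1600  ⇒  S_min = 119/100 m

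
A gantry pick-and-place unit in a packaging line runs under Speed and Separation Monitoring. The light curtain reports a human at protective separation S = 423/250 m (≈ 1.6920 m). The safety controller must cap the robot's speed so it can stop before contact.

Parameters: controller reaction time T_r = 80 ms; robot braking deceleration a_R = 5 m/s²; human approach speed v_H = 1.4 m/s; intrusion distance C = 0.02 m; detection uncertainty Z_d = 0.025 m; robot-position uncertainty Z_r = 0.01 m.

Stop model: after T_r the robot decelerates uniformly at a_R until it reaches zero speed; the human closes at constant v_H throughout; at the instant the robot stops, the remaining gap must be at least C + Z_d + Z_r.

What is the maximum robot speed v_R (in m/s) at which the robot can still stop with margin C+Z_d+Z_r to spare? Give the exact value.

v_R_max = 5/2 m/s = 2.5000 m/s

quadratic (1/10)·v² + (9/25)·v + (-61/40) = 0
  disc = (9/25)² − 4·(1/10)·(-61/40) = 1849/2500 ; √disc = 43/50
  v_R = (−(9/25) + 43/50) / (2·(1/10)) = 5/2 m/s
check:
T_s = v_R/a_R = (5/2)/5 = 0.5000 s
reaction-phase robot travel = 2.5000·0.0800 = 0.2000 m
braking distance = 2.5000²/(2·5.0000) = 0.6250 m
human over T_r+T_s: 1.4000·(0.0800+0.5000) = 0.8120 m
C+Z_d+Z_r = 0.0200+0.0250+0.0100 = 0.0550 m
sum ≈ 0.2000+0.6250+0.8120+0.0550 ≈ 1.6920 m = S ✓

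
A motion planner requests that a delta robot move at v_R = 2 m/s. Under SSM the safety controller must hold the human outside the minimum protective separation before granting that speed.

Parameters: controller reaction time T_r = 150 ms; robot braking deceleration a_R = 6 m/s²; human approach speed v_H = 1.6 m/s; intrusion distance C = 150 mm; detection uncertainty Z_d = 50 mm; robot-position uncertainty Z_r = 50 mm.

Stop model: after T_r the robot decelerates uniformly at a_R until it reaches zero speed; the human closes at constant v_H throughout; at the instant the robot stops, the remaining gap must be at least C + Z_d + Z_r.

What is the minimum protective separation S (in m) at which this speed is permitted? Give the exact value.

braking lasts T_s = 2/6 = 0.3333 s
robot in T_r: 2.0000·0.1500 = 0.3000 m
robot under decel: 2.0000²/(2·6.0000) = 0.3333 m
human closes 1.6000·0.4833 = 0.7733 m
margins: 0.1500+0.0500+0.0500 = 0.2500 m
S_min ≈ 0.3000+0.3333+0.7733+0.2500  ⇒  S_min = 497/300 m

S_min = 497/300 m = 1.6567 m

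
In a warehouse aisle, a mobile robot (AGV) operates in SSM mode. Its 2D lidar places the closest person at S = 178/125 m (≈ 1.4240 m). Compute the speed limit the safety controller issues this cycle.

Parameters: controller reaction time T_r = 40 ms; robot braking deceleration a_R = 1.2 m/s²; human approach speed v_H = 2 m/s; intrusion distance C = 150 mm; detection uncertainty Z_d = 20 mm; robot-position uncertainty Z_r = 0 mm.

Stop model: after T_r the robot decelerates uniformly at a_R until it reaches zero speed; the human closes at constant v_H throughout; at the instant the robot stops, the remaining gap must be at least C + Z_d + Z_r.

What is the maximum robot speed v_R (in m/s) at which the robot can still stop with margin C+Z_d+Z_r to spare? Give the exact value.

v_R_max = 3/5 m/s = 0.6000 m/s

quadratic (5/12)·v² + (128/75)·v + (-587/500) = 0
  disc = (128/75)² − 4·(5/12)·(-587/500) = 109561/22500 ; √disc = 331/150
  v_R = (−(128/75) + 331/150) / (2·(5/12)) = 3/5 m/s
check:
T_s = v_R/a_R = (3/5)/(6/5) = 0.5000 s
reaction-phase robot travel = 0.6000·0.0400 = 0.0240 m
robot covers 0.6000·0.5000 − ½·1.2000·0.5000² = 0.1500 m while stopping
person approaches 2.0000·(0.0400+0.5000) = 1.0800 m
margins: 0.1500+0.0200+0.0000 = 0.1700 m
sum ≈ 0.0240+0.1500+1.0800+0.1700 ≈ 1.4240 m = S ✓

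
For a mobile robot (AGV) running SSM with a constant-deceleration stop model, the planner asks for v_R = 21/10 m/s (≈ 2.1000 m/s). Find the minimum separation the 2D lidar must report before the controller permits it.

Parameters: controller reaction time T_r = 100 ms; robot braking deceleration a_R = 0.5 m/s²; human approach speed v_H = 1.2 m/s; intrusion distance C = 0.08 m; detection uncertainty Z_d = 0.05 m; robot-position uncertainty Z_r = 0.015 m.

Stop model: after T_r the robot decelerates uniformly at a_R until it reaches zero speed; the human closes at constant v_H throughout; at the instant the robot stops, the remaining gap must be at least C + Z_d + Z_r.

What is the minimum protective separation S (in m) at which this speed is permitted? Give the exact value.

S_min = 397/40 m = 9.9250 m

stop time T_s = (21/10)/(1/2) = 4.2000 s
reaction-phase robot travel = 2.1000·0.1000 = 0.2100 m
robot covers 2.1000·4.2000 − ½·0.5000·4.2000² = 4.4100 m while stopping
human closes 1.2000·4.3000 = 5.1600 m
C+Z_d+Z_r = 0.0800+0.0500+0.0150 = 0.1450 m
S_min ≈ 0.2100+4.4100+5.1600+0.1450  ⇒  S_min = 397/40 m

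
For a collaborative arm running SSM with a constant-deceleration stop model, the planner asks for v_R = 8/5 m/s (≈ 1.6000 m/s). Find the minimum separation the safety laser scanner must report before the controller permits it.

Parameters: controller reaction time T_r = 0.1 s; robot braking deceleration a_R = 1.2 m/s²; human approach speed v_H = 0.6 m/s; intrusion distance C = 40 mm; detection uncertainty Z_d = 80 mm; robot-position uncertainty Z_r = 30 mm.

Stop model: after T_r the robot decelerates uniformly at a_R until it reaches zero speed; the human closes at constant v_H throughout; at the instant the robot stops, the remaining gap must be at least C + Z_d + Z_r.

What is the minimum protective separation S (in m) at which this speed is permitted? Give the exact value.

stop time T_s = (8/5)/(6/5) = 1.3333 s
reaction-phase robot travel = 1.6000·0.1000 = 0.1600 m
braking distance = 1.6000²/(2·1.2000) = 1.0667 m
person approaches 0.6000·(0.1000+1.3333) = 0.8600 m
C+Z_d+Z_r = 0.0400+0.0800+0.0300 = 0.1500 m
S_min ≈ 0.1600+1.0667+0.8600+0.1500  ⇒  S_min = 671/300 m

S_min = 671/300 m = 2.2367 m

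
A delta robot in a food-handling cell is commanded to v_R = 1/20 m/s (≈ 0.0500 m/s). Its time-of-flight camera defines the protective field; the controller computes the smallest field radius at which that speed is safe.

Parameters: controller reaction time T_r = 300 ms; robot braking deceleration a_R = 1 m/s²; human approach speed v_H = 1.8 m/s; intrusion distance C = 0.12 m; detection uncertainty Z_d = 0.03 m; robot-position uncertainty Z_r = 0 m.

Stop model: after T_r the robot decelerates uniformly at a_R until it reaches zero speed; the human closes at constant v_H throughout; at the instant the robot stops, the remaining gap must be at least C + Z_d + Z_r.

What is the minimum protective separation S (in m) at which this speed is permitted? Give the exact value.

S_min = 637/800 m = 0.7963 m

stop time T_s = (1/20)/1 = 0.0500 s
robot covers v_R·T_r = 0.0500·0.3000 = 0.0150 m before braking
braking distance = 0.0500²/(2·1.0000) = 0.0013 m
person approaches 1.8000·(0.3000+0.0500) = 0.6300 m
residual clearance needed = 0.1200+0.0300+0.0000 = 0.1500 m
S_min ≈ 0.0150+0.0013+0.6300+0.1500  ⇒  S_min = 637/800 m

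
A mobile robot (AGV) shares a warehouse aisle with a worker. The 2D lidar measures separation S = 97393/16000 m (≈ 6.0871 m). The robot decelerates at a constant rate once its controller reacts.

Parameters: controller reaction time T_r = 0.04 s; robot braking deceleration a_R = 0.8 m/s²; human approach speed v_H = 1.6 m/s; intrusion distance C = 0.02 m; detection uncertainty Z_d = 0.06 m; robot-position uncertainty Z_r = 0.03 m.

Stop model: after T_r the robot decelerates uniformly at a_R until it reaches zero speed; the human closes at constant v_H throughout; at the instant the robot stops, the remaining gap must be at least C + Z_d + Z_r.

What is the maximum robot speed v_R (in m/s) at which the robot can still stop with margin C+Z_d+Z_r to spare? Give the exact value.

quadratic (5/8)·v² + (51/25)·v + (-94609/16000) = 0
  disc = (51/25)² − 4·(5/8)·(-94609/16000) = 3031081/160000 ; √disc = 1741/400
  v_R = (−(51/25) + 1741/400) / (2·(5/8)) = 37/20 m/s
check:
T_s = v_R/a_R = (37/20)/(4/5) = 2.3125 s
reaction-phase robot travel = 1.8500·0.0400 = 0.0740 m
robot under decel: 1.8500²/(2·0.8000) = 2.1391 m
person approaches 1.6000·(0.0400+2.3125) = 3.7640 m
margins: 0.0200+0.0600+0.0300 = 0.1100 m
sum ≈ 0.0740+2.1391+3.7640+0.1100 ≈ 6.0871 m = S ✓

v_R_max = 37/20 m/s = 1.8500 m/s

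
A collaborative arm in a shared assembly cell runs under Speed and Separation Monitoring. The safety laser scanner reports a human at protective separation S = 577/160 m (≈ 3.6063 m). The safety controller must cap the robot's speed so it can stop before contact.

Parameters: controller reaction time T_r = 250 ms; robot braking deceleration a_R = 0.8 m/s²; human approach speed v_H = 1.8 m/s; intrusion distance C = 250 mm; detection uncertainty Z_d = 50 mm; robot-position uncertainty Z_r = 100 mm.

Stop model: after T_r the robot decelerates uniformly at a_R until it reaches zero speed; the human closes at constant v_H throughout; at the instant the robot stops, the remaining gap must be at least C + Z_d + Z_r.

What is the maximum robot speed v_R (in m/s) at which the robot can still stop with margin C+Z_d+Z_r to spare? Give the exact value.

collect terms ⇒ (5/8)·v_R² + (5/2)·v_R + (-441/160) = 0
  disc = (5/2)² − 4·(5/8)·(-441/160) = 841/64 ; √disc = 29/8
  v_R = (−(5/2) + 29/8) / (2·(5/8)) = 9/10 m/s
check:
T_s = v_R/a_R = (9/10)/(4/5) = 1.1250 s
robot in T_r: 0.9000·0.2500 = 0.2250 m
braking distance = 0.9000²/(2·0.8000) = 0.5062 m
human over T_r+T_s: 1.8000·(0.2500+1.1250) = 2.4750 m
C+Z_d+Z_r = 0.2500+0.0500+0.1000 = 0.4000 m
sum ≈ 0.2250+0.5062+2.4750+0.4000 ≈ 3.6063 m = S ✓

v_R_max = 9/10 m/s = 0.9000 m/s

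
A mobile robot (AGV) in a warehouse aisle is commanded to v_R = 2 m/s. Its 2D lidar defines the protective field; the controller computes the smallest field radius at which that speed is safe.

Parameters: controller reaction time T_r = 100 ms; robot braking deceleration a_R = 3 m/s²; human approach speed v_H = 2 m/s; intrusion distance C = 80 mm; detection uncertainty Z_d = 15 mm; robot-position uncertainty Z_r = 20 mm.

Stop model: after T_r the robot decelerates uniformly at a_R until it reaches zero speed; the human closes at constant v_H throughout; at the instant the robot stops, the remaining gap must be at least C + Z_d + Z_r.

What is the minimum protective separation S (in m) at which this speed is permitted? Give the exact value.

braking lasts T_s = 2/3 = 0.6667 s
reaction-phase robot travel = 2.0000·0.1000 = 0.2000 m
robot covers 2.0000·0.6667 − ½·3.0000·0.6667² = 0.6667 m while stopping
human over T_r+T_s: 2.0000·(0.1000+0.6667) = 1.5333 m
residual clearance needed = 0.0800+0.0150+0.0200 = 0.1150 m
S_min ≈ 0.2000+0.6667+1.5333+0.1150  ⇒  S_min = 503/200 m

S_min = 503/200 m = 2.5150 m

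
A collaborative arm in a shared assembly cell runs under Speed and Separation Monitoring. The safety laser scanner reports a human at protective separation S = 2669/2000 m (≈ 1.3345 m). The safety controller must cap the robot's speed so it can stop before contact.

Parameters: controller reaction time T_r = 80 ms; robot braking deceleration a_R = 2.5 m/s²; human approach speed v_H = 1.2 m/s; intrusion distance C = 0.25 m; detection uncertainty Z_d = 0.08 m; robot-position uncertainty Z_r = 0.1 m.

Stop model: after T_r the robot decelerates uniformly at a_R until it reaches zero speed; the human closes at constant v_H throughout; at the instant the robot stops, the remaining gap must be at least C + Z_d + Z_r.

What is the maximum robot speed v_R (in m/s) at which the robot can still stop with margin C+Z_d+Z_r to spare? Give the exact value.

quadratic (1/5)·v² + (14/25)·v + (-1617/2000) = 0
  disc = (14/25)² − 4·(1/5)·(-1617/2000) = 2401/2500 ; √disc = 49/50
  v_R = (−(14/25) + 49/50) / (2·(1/5)) = 21/20 m/s
check:
T_s = v_R/a_R = (21/20)/(5/2) = 0.4200 s
reaction-phase robot travel = 1.0500·0.0800 = 0.0840 m
robot under decel: 1.0500²/(2·2.5000) = 0.2205 m
person approaches 1.2000·(0.0800+0.4200) = 0.6000 m
margins: 0.2500+0.0800+0.1000 = 0.4300 m
sum ≈ 0.0840+0.2205+0.6000+0.4300 ≈ 1.3345 m = S ✓

v_R_max = 21/20 m/s = 1.0500 m/s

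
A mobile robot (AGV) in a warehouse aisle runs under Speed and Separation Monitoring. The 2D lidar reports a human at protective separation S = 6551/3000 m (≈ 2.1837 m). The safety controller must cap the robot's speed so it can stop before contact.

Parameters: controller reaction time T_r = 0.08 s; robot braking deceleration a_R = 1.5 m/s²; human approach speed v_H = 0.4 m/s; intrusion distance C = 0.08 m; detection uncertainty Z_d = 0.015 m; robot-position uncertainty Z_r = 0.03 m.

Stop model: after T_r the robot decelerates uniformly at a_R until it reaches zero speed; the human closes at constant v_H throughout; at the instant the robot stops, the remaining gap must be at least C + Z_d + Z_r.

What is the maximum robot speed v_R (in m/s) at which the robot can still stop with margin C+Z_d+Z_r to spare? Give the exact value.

collect terms ⇒ (1/3)·v_R² + (26/75)·v_R + (-152/75) = 0
  disc = (26/75)² − 4·(1/3)·(-152/75) = 1764/625 ; √disc = 42/25
  v_R = (−(26/75) + 42/25) / (2·(1/3)) = 2 m/s
check:
T_s = v_R/a_R = 2/(3/2) = 1.3333 s
robot in T_r: 2.0000·0.0800 = 0.1600 m
braking distance = 2.0000²/(2·1.5000) = 1.3333 m
human closes 0.4000·1.4133 = 0.5653 m
residual clearance needed = 0.0800+0.0150+0.0300 = 0.1250 m
sum ≈ 0.1600+1.3333+0.5653+0.1250 ≈ 2.1837 m = S ✓

v_R_max = 2 m/s = 2.0000 m/s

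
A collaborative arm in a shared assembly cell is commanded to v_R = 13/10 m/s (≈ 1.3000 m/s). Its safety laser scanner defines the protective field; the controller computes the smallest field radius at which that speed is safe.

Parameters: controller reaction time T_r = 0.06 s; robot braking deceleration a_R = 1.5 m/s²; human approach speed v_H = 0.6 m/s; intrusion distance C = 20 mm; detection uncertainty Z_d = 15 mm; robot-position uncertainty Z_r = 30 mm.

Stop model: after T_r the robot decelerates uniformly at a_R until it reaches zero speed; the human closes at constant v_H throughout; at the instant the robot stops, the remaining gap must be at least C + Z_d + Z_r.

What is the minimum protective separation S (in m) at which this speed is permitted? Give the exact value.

braking lasts T_s = (13/10)/(3/2) = 0.8667 s
robot in T_r: 1.3000·0.0600 = 0.0780 m
robot covers 1.3000·0.8667 − ½·1.5000·0.8667² = 0.5633 m while stopping
human closes 0.6000·0.9267 = 0.5560 m
margins: 0.0200+0.0150+0.0300 = 0.0650 m
S_min ≈ 0.0780+0.5633+0.5560+0.0650  ⇒  S_min = 3787/3000 m

S_min = 3787/3000 m = 1.2623 m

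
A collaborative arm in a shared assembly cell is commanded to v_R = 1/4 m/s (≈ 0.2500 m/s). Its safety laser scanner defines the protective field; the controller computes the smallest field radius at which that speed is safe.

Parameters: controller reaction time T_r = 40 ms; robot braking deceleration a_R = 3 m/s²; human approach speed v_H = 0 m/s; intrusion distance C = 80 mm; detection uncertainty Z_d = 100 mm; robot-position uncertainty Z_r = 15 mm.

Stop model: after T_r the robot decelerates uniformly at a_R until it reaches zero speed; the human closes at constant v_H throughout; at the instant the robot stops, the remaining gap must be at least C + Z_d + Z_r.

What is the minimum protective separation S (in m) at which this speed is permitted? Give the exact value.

T_s = v_R/a_R = (1/4)/3 = 0.0833 s
robot covers v_R·T_r = 0.2500·0.0400 = 0.0100 m before braking
braking distance = 0.2500²/(2·3.0000) = 0.0104 m
person approaches 0.0000·(0.0400+0.0833) = 0.0000 m
C+Z_d+Z_r = 0.0800+0.1000+0.0150 = 0.1950 m
S_min ≈ 0.0100+0.0104+0.0000+0.1950  ⇒  S_min = 517/2400 m

S_min = 517/2400 m = 0.2154 m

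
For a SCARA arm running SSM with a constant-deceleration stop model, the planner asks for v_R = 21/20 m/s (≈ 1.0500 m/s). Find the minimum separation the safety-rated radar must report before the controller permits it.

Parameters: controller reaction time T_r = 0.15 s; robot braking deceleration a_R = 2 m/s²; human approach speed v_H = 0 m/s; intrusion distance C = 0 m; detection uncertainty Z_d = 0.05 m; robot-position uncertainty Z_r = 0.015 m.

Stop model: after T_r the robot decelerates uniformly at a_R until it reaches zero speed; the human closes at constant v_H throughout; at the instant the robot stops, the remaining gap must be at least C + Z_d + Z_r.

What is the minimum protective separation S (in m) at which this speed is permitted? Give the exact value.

stop time T_s = (21/20)/2 = 0.5250 s
robot covers v_R·T_r = 1.0500·0.1500 = 0.1575 m before braking
robot under decel: 1.0500²/(2·2.0000) = 0.2756 m
human closes 0.0000·0.6750 = 0.0000 m
C+Z_d+Z_r = 0.0000+0.0500+0.0150 = 0.0650 m
S_min ≈ 0.1575+0.2756+0.0000+0.0650  ⇒  S_min = 797/1600 m

S_min = 797/1600 m = 0.4981 m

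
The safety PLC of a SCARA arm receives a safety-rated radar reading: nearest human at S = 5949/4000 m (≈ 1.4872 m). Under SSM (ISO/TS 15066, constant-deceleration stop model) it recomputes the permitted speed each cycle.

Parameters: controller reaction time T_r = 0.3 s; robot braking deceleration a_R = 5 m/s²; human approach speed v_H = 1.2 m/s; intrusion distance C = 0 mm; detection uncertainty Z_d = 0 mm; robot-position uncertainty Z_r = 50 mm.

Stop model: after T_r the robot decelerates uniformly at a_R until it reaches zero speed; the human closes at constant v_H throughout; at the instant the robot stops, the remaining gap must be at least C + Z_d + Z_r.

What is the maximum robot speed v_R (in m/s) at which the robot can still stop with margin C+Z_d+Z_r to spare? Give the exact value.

v_R_max = 31/20 m/s = 1.5500 m/s

at the boundary: (1/10)·v² + (27/50)·v + (-4309/4000) = 0
  disc = (27/50)² − 4·(1/10)·(-4309/4000) = 289/400 ; √disc = 17/20
  v_R = (−(27/50) + 17/20) / (2·(1/10)) = 31/20 m/s
check:
T_s = v_R/a_R = (31/20)/5 = 0.3100 s
robot covers v_R·T_r = 1.5500·0.3000 = 0.4650 m before braking
robot covers 1.5500·0.3100 − ½·5.0000·0.3100² = 0.2402 m while stopping
person approaches 1.2000·(0.3000+0.3100) = 0.7320 m
C+Z_d+Z_r = 0.0000+0.0000+0.0500 = 0.0500 m
sum ≈ 0.4650+0.2402+0.7320+0.0500 ≈ 1.4872 m = S ✓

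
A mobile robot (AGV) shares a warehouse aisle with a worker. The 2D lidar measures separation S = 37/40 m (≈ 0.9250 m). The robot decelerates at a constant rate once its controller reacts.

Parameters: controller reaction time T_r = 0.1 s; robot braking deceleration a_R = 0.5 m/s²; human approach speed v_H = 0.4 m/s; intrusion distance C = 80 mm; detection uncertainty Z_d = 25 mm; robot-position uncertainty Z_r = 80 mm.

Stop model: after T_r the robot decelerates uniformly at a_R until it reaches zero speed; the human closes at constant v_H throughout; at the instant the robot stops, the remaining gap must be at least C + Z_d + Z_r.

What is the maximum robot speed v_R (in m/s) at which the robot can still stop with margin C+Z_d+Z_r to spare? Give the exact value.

v_R_max = 1/2 m/s = 0.5000 m/s

at the boundary: (1)·v² + (9/10)·v + (-7/10) = 0
  disc = (9/10)² − 4·(1)·(-7/10) = 361/100 ; √disc = 19/10
  v_R = (−(9/10) + 19/10) / (2·(1)) = 1/2 m/s
check:
stop time T_s = (1/2)/(1/2) = 1.0000 s
robot covers v_R·T_r = 0.5000·0.1000 = 0.0500 m before braking
braking distance = 0.5000²/(2·0.5000) = 0.2500 m
human closes 0.4000·1.1000 = 0.4400 m
margins: 0.0800+0.0250+0.0800 = 0.1850 m
sum ≈ 0.0500+0.2500+0.4400+0.1850 ≈ 0.9250 m = S ✓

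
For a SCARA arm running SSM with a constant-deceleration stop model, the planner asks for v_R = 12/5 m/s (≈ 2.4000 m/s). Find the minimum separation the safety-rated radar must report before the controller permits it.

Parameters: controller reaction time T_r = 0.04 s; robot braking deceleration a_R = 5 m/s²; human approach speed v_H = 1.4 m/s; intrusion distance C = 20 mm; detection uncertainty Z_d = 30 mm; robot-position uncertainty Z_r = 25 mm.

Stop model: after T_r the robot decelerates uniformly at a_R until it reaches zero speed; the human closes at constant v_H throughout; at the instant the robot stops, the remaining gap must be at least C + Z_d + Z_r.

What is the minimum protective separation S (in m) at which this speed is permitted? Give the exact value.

T_s = v_R/a_R = (12/5)/5 = 0.4800 s
robot covers v_R·T_r = 2.4000·0.0400 = 0.0960 m before braking
braking distance = 2.4000²/(2·5.0000) = 0.5760 m
person approaches 1.4000·(0.0400+0.4800) = 0.7280 m
margins: 0.0200+0.0300+0.0250 = 0.0750 m
S_min ≈ 0.0960+0.5760+0.7280+0.0750  ⇒  S_min = 59/40 m

S_min = 59/40 m = 1.4750 m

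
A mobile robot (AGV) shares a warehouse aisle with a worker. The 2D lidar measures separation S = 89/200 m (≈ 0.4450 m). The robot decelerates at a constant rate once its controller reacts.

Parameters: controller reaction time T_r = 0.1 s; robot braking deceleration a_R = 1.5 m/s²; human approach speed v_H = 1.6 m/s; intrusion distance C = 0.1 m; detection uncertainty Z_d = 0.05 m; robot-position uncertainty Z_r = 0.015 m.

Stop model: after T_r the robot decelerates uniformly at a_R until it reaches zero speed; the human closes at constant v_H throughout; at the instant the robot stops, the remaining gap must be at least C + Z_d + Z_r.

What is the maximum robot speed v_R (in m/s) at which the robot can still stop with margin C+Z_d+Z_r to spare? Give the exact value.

v_R_max = 1/10 m/s = 0.1000 m/s

quadratic (1/3)·v² + (7/6)·v + (-3/25) = 0
  disc = (7/6)² − 4·(1/3)·(-3/25) = 1369/900 ; √disc = 37/30
  v_R = (−(7/6) + 37/30) / (2·(1/3)) = 1/10 m/s
check:
T_s = v_R/a_R = (1/10)/(3/2) = 0.0667 s
robot in T_r: 0.1000·0.1000 = 0.0100 m
robot under decel: 0.1000²/(2·1.5000) = 0.0033 m
human closes 1.6000·0.1667 = 0.2667 m
margins: 0.1000+0.0500+0.0150 = 0.1650 m
sum ≈ 0.0100+0.0033+0.2667+0.1650 ≈ 0.4450 m = S ✓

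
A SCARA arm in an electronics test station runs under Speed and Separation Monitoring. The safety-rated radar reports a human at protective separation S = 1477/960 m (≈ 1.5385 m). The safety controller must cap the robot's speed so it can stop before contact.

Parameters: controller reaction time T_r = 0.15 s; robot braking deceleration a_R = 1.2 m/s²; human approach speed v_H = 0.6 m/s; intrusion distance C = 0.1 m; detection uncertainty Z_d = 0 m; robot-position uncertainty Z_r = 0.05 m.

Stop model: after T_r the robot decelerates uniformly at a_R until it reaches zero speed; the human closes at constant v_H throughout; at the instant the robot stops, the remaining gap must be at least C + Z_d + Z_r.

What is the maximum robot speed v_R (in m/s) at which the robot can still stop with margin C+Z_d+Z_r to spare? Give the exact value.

v_R_max = 23/20 m/s = 1.1500 m/s

quadratic (5/12)·v² + (13/20)·v + (-6233/4800) = 0
  disc = (13/20)² − 4·(5/12)·(-6233/4800) = 37249/14400 ; √disc = 193/120
  v_R = (−(13/20) + 193/120) / (2·(5/12)) = 23/20 m/s
check:
T_s = v_R/a_R = (23/20)/(6/5) = 0.9583 s
robot in T_r: 1.1500·0.1500 = 0.1725 m
robot under decel: 1.1500²/(2·1.2000) = 0.5510 m
human closes 0.6000·1.1083 = 0.6650 m
residual clearance needed = 0.1000+0.0000+0.0500 = 0.1500 m
sum ≈ 0.1725+0.5510+0.6650+0.1500 ≈ 1.5385 m = S ✓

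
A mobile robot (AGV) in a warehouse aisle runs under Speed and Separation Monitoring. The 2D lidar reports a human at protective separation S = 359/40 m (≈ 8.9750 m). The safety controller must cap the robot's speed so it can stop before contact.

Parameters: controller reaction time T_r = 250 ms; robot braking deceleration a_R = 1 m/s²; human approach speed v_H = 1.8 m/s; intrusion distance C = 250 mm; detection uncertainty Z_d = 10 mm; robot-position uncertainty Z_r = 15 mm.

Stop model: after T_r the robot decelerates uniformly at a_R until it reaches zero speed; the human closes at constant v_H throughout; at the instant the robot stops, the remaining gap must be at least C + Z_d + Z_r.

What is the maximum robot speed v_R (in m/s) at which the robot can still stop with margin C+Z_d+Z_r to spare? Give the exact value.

quadratic (1/2)·v² + (41/20)·v + (-33/4) = 0
  disc = (41/20)² − 4·(1/2)·(-33/4) = 8281/400 ; √disc = 91/20
  v_R = (−(41/20) + 91/20) / (2·(1/2)) = 5/2 m/s
check:
braking lasts T_s = (5/2)/1 = 2.5000 s
robot covers v_R·T_r = 2.5000·0.2500 = 0.6250 m before braking
robot covers 2.5000·2.5000 − ½·1.0000·2.5000² = 3.1250 m while stopping
human over T_r+T_s: 1.8000·(0.2500+2.5000) = 4.9500 m
margins: 0.2500+0.0100+0.0150 = 0.2750 m
sum ≈ 0.6250+3.1250+4.9500+0.2750 ≈ 8.9750 m = S ✓

v_R_max = 5/2 m/s = 2.5000 m/s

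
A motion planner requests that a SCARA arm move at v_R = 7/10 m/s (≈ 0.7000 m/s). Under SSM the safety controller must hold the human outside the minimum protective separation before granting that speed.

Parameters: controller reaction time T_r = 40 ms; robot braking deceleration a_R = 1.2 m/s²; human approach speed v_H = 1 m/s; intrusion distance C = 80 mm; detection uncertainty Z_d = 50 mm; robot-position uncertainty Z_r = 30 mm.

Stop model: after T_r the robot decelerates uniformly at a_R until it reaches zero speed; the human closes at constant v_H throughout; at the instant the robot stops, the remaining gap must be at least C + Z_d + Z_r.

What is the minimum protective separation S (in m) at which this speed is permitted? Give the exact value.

S_min = 2031/2000 m = 1.0155 m

stop time T_s = (7/10)/(6/5) = 0.5833 s
robot covers v_R·T_r = 0.7000·0.0400 = 0.0280 m before braking
braking distance = 0.7000²/(2·1.2000) = 0.2042 m
human over T_r+T_s: 1.0000·(0.0400+0.5833) = 0.6233 m
margins: 0.0800+0.0500+0.0300 = 0.1600 m
S_min ≈ 0.0280+0.2042+0.6233+0.1600  ⇒  S_min = 2031/2000 m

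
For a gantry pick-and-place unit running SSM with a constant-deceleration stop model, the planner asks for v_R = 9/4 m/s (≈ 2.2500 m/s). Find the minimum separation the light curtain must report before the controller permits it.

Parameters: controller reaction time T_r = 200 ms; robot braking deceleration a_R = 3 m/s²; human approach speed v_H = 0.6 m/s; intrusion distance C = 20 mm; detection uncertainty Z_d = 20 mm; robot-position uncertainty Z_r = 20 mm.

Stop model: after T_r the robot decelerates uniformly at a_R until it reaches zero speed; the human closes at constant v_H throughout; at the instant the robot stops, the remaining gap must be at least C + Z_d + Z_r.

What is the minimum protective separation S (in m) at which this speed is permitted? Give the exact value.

S_min = 1539/800 m = 1.9238 m

stop time T_s = (9/4)/3 = 0.7500 s
robot in T_r: 2.2500·0.2000 = 0.4500 m
braking distance = 2.2500²/(2·3.0000) = 0.8438 m
human over T_r+T_s: 0.6000·(0.2000+0.7500) = 0.5700 m
margins: 0.0200+0.0200+0.0200 = 0.0600 m
S_min ≈ 0.4500+0.8438+0.5700+0.0600  ⇒  S_min = 1539/800 m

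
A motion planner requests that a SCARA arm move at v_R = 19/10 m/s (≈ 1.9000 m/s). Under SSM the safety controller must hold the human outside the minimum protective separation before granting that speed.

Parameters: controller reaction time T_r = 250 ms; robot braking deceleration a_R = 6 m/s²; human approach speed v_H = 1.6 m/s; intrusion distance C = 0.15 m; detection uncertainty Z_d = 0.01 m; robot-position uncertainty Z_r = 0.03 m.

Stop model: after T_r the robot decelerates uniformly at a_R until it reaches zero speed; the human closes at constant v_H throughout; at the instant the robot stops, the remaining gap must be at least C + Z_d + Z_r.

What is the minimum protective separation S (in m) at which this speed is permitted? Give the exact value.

braking lasts T_s = (19/10)/6 = 0.3167 s
robot in T_r: 1.9000·0.2500 = 0.4750 m
braking distance = 1.9000²/(2·6.0000) = 0.3008 m
human closes 1.6000·0.5667 = 0.9067 m
margins: 0.1500+0.0100+0.0300 = 0.1900 m
S_min ≈ 0.4750+0.3008+0.9067+0.1900  ⇒  S_min = 749/400 m

S_min = 749/400 m = 1.8725 m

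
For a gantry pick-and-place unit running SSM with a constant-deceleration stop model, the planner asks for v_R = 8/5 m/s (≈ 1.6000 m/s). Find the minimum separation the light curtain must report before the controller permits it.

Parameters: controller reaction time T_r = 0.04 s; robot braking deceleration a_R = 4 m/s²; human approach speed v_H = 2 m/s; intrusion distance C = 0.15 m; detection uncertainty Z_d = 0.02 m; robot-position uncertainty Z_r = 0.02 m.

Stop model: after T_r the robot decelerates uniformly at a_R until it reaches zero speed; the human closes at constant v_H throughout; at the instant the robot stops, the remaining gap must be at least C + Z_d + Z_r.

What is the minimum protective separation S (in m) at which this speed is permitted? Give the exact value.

S_min = 727/500 m = 1.4540 m

T_s = v_R/a_R = (8/5)/4 = 0.4000 s
reaction-phase robot travel = 1.6000·0.0400 = 0.0640 m
robot covers 1.6000·0.4000 − ½·4.0000·0.4000² = 0.3200 m while stopping
human over T_r+T_s: 2.0000·(0.0400+0.4000) = 0.8800 m
residual clearance needed = 0.1500+0.0200+0.0200 = 0.1900 m
S_min ≈ 0.0640+0.3200+0.8800+0.1900  ⇒  S_min = 727/500 m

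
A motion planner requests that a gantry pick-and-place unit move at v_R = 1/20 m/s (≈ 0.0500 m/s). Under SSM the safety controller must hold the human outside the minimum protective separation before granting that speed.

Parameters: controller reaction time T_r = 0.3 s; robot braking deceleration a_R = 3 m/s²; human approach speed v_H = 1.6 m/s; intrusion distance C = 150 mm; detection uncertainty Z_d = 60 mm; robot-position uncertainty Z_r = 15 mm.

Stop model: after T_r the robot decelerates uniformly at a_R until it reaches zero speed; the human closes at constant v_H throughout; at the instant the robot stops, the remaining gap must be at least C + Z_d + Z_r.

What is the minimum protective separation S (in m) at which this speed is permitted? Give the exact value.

S_min = 1793/2400 m = 0.7471 m

braking lasts T_s = (1/20)/3 = 0.0167 s
reaction-phase robot travel = 0.0500·0.3000 = 0.0150 m
robot under decel: 0.0500²/(2·3.0000) = 0.0004 m
human closes 1.6000·0.3167 = 0.5067 m
C+Z_d+Z_r = 0.1500+0.0600+0.0150 = 0.2250 m
S_min ≈ 0.0150+0.0004+0.5067+0.2250  ⇒  S_min = 1793/2400 m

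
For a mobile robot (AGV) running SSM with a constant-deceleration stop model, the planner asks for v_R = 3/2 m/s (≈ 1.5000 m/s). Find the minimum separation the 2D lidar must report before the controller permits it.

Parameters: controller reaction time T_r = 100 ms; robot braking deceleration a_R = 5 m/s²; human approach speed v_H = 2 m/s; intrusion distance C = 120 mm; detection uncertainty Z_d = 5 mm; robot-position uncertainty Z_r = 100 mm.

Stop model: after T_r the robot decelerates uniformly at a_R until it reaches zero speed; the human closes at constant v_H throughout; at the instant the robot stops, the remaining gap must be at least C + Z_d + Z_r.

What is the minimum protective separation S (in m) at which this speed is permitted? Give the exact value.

S_min = 7/5 m = 1.4000 m

stop time T_s = (3/2)/5 = 0.3000 s
robot covers v_R·T_r = 1.5000·0.1000 = 0.1500 m before braking
braking distance = 1.5000²/(2·5.0000) = 0.2250 m
person approaches 2.0000·(0.1000+0.3000) = 0.8000 m
residual clearance needed = 0.1200+0.0050+0.1000 = 0.2250 m
S_min ≈ 0.1500+0.2250+0.8000+0.2250  ⇒  S_min = 7/5 m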